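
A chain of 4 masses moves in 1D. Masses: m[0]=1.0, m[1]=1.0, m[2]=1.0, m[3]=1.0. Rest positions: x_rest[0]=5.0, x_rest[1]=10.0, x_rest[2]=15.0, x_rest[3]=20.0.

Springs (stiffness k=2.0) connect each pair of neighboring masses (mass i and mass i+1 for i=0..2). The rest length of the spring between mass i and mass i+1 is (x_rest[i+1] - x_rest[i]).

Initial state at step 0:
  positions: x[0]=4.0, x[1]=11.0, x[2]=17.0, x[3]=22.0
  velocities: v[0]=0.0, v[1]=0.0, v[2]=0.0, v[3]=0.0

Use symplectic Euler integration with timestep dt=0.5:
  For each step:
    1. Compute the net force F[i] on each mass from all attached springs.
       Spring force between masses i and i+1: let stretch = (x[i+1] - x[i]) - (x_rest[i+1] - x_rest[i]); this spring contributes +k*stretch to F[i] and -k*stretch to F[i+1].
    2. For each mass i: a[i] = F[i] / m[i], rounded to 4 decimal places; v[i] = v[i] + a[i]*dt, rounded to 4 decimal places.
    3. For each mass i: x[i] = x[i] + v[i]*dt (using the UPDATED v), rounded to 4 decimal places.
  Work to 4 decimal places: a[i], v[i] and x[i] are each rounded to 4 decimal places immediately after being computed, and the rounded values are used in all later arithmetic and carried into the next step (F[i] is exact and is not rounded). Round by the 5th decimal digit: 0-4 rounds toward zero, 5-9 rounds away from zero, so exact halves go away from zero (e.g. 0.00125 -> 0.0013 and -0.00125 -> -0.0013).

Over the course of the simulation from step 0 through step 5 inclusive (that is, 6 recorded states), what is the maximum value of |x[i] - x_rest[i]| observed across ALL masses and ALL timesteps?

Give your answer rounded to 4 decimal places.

Step 0: x=[4.0000 11.0000 17.0000 22.0000] v=[0.0000 0.0000 0.0000 0.0000]
Step 1: x=[5.0000 10.5000 16.5000 22.0000] v=[2.0000 -1.0000 -1.0000 0.0000]
Step 2: x=[6.2500 10.2500 15.7500 21.7500] v=[2.5000 -0.5000 -1.5000 -0.5000]
Step 3: x=[7.0000 10.7500 15.2500 21.0000] v=[1.5000 1.0000 -1.0000 -1.5000]
Step 4: x=[7.1250 11.6250 15.3750 19.8750] v=[0.2500 1.7500 0.2500 -2.2500]
Step 5: x=[7.0000 12.1250 15.8750 19.0000] v=[-0.2500 1.0000 1.0000 -1.7500]
Max displacement = 2.1250

Answer: 2.1250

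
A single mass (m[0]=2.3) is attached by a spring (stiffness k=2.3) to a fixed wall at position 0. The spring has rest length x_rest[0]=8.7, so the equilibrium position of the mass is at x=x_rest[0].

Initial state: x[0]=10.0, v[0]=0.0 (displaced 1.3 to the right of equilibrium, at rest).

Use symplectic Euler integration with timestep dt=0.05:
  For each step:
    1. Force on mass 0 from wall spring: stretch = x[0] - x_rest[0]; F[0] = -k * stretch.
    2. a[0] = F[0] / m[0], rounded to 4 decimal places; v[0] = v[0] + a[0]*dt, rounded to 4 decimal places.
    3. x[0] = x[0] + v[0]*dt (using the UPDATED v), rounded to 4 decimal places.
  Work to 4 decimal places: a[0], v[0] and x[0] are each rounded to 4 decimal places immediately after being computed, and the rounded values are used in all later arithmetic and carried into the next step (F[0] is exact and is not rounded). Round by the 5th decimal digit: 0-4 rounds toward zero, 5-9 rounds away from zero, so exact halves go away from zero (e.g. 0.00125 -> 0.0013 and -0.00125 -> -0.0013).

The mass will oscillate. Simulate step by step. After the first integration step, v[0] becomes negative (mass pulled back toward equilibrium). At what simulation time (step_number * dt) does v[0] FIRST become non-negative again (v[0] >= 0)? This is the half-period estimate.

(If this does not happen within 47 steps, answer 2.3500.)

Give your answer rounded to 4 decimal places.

Step 0: x=[10.0000] v=[0.0000]
Step 1: x=[9.9968] v=[-0.0650]
Step 2: x=[9.9903] v=[-0.1298]
Step 3: x=[9.9806] v=[-0.1943]
Step 4: x=[9.9677] v=[-0.2583]
Step 5: x=[9.9516] v=[-0.3217]
Step 6: x=[9.9324] v=[-0.3843]
Step 7: x=[9.9101] v=[-0.4459]
Step 8: x=[9.8848] v=[-0.5064]
Step 9: x=[9.8565] v=[-0.5656]
Step 10: x=[9.8253] v=[-0.6234]
Step 11: x=[9.7913] v=[-0.6797]
Step 12: x=[9.7546] v=[-0.7343]
Step 13: x=[9.7153] v=[-0.7870]
Step 14: x=[9.6734] v=[-0.8378]
Step 15: x=[9.6291] v=[-0.8865]
Step 16: x=[9.5825] v=[-0.9330]
Step 17: x=[9.5336] v=[-0.9771]
Step 18: x=[9.4827] v=[-1.0188]
Step 19: x=[9.4298] v=[-1.0579]
Step 20: x=[9.3751] v=[-1.0944]
Step 21: x=[9.3187] v=[-1.1282]
Step 22: x=[9.2607] v=[-1.1591]
Step 23: x=[9.2013] v=[-1.1871]
Step 24: x=[9.1407] v=[-1.2122]
Step 25: x=[9.0790] v=[-1.2342]
Step 26: x=[9.0163] v=[-1.2532]
Step 27: x=[8.9529] v=[-1.2690]
Step 28: x=[8.8888] v=[-1.2816]
Step 29: x=[8.8243] v=[-1.2910]
Step 30: x=[8.7594] v=[-1.2972]
Step 31: x=[8.6944] v=[-1.3002]
Step 32: x=[8.6294] v=[-1.2999]
Step 33: x=[8.5646] v=[-1.2964]
Step 34: x=[8.5001] v=[-1.2896]
Step 35: x=[8.4361] v=[-1.2796]
Step 36: x=[8.3728] v=[-1.2664]
Step 37: x=[8.3103] v=[-1.2500]
Step 38: x=[8.2488] v=[-1.2305]
Step 39: x=[8.1884] v=[-1.2079]
Step 40: x=[8.1293] v=[-1.1823]
Step 41: x=[8.0716] v=[-1.1538]
Step 42: x=[8.0155] v=[-1.1224]
Step 43: x=[7.9611] v=[-1.0882]
Step 44: x=[7.9085] v=[-1.0513]
Step 45: x=[7.8579] v=[-1.0117]
Step 46: x=[7.8094] v=[-0.9696]
Step 47: x=[7.7631] v=[-0.9251]
v[0] did not become non-negative within 47 steps; using fallback time=2.3500

Answer: 2.3500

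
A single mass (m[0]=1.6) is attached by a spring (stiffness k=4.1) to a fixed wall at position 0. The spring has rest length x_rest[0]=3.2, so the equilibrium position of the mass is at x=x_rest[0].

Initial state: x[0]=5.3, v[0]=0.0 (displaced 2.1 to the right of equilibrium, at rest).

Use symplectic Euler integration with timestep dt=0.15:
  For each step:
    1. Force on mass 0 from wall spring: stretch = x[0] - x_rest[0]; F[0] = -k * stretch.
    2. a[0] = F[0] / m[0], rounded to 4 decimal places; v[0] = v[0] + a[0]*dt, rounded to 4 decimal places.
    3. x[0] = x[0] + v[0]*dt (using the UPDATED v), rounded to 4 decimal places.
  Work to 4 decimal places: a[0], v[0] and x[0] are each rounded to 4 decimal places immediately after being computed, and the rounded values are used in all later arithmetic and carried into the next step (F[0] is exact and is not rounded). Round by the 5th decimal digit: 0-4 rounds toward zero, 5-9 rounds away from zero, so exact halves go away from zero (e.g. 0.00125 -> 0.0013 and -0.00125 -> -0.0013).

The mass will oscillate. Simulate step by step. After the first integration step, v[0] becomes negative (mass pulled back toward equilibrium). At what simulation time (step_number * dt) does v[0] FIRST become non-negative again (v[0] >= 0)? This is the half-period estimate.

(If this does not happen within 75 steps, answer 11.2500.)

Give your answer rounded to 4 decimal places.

Answer: 2.1000

Derivation:
Step 0: x=[5.3000] v=[0.0000]
Step 1: x=[5.1789] v=[-0.8072]
Step 2: x=[4.9437] v=[-1.5678]
Step 3: x=[4.6080] v=[-2.2380]
Step 4: x=[4.1911] v=[-2.7792]
Step 5: x=[3.7171] v=[-3.1602]
Step 6: x=[3.2133] v=[-3.3590]
Step 7: x=[2.7087] v=[-3.3641]
Step 8: x=[2.2324] v=[-3.1753]
Step 9: x=[1.8119] v=[-2.8034]
Step 10: x=[1.4714] v=[-2.2699]
Step 11: x=[1.2306] v=[-1.6055]
Step 12: x=[1.1033] v=[-0.8485]
Step 13: x=[1.0969] v=[-0.0426]
Step 14: x=[1.2118] v=[0.7658]
First v>=0 after going negative at step 14, time=2.1000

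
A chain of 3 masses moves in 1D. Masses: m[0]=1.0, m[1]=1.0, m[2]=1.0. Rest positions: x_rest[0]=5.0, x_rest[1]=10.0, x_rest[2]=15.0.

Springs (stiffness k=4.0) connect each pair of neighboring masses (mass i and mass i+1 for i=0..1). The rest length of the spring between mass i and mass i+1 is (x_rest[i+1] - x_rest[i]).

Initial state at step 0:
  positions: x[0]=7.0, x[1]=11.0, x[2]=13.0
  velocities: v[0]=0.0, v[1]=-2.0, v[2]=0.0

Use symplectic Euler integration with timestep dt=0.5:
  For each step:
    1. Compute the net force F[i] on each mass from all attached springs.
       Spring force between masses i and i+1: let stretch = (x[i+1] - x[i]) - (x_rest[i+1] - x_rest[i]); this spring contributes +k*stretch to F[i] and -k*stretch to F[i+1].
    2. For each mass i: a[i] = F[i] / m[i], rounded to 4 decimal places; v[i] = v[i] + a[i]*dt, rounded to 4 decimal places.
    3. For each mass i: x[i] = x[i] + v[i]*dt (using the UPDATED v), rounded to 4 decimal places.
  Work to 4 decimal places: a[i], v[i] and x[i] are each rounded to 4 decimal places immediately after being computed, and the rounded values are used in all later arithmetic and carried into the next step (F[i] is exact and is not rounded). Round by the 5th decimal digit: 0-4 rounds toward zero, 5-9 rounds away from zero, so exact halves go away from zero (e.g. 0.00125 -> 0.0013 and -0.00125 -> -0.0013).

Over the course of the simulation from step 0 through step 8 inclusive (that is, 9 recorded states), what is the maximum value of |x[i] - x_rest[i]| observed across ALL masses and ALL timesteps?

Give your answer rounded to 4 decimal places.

Answer: 5.0000

Derivation:
Step 0: x=[7.0000 11.0000 13.0000] v=[0.0000 -2.0000 0.0000]
Step 1: x=[6.0000 8.0000 16.0000] v=[-2.0000 -6.0000 6.0000]
Step 2: x=[2.0000 11.0000 16.0000] v=[-8.0000 6.0000 0.0000]
Step 3: x=[2.0000 10.0000 16.0000] v=[0.0000 -2.0000 0.0000]
Step 4: x=[5.0000 7.0000 15.0000] v=[6.0000 -6.0000 -2.0000]
Step 5: x=[5.0000 10.0000 11.0000] v=[0.0000 6.0000 -8.0000]
Step 6: x=[5.0000 9.0000 11.0000] v=[0.0000 -2.0000 0.0000]
Step 7: x=[4.0000 6.0000 14.0000] v=[-2.0000 -6.0000 6.0000]
Step 8: x=[0.0000 9.0000 14.0000] v=[-8.0000 6.0000 0.0000]
Max displacement = 5.0000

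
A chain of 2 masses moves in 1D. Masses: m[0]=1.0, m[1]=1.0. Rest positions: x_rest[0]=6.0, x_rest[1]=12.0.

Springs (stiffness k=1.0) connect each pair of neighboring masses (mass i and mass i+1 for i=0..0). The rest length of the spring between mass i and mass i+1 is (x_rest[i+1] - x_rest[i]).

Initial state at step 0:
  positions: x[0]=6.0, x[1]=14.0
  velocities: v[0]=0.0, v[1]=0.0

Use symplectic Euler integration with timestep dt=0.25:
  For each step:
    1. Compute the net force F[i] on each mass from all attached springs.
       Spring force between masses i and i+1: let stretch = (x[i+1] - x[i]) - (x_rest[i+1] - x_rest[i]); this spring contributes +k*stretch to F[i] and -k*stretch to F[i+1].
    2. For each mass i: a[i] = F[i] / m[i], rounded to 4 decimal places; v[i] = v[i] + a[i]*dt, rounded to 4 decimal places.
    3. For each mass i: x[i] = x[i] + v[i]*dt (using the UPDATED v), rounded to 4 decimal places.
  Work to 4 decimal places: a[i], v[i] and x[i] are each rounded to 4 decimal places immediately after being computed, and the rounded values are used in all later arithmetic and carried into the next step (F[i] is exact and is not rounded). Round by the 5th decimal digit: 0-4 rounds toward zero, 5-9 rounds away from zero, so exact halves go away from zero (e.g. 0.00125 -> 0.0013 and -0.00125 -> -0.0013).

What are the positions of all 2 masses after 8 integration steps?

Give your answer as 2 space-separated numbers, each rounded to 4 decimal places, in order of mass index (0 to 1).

Answer: 8.0088 11.9914

Derivation:
Step 0: x=[6.0000 14.0000] v=[0.0000 0.0000]
Step 1: x=[6.1250 13.8750] v=[0.5000 -0.5000]
Step 2: x=[6.3594 13.6406] v=[0.9375 -0.9375]
Step 3: x=[6.6739 13.3262] v=[1.2578 -1.2578]
Step 4: x=[7.0291 12.9710] v=[1.4209 -1.4209]
Step 5: x=[7.3807 12.6194] v=[1.4064 -1.4064]
Step 6: x=[7.6847 12.3154] v=[1.2161 -1.2161]
Step 7: x=[7.9032 12.0970] v=[0.8738 -0.8738]
Step 8: x=[8.0088 11.9914] v=[0.4223 -0.4223]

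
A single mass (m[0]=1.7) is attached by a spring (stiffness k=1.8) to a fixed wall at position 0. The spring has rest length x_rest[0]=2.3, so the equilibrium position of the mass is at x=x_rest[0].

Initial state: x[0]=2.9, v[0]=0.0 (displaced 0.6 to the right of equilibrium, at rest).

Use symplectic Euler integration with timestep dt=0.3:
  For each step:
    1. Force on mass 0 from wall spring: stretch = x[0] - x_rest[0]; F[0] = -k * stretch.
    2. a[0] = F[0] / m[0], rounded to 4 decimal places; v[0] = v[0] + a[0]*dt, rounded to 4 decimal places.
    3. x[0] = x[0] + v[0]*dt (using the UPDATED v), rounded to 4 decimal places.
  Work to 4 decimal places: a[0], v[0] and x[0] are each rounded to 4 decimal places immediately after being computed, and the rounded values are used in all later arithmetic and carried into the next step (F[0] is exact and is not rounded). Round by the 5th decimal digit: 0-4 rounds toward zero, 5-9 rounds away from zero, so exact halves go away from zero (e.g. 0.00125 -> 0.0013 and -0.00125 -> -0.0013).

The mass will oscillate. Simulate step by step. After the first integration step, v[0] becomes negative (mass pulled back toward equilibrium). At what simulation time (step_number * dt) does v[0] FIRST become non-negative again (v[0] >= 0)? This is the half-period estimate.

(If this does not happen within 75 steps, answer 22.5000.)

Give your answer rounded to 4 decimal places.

Step 0: x=[2.9000] v=[0.0000]
Step 1: x=[2.8428] v=[-0.1906]
Step 2: x=[2.7339] v=[-0.3630]
Step 3: x=[2.5837] v=[-0.5008]
Step 4: x=[2.4064] v=[-0.5909]
Step 5: x=[2.2190] v=[-0.6247]
Step 6: x=[2.0393] v=[-0.5990]
Step 7: x=[1.8844] v=[-0.5162]
Step 8: x=[1.7691] v=[-0.3842]
Step 9: x=[1.7044] v=[-0.2156]
Step 10: x=[1.6965] v=[-0.0264]
Step 11: x=[1.7461] v=[0.1653]
First v>=0 after going negative at step 11, time=3.3000

Answer: 3.3000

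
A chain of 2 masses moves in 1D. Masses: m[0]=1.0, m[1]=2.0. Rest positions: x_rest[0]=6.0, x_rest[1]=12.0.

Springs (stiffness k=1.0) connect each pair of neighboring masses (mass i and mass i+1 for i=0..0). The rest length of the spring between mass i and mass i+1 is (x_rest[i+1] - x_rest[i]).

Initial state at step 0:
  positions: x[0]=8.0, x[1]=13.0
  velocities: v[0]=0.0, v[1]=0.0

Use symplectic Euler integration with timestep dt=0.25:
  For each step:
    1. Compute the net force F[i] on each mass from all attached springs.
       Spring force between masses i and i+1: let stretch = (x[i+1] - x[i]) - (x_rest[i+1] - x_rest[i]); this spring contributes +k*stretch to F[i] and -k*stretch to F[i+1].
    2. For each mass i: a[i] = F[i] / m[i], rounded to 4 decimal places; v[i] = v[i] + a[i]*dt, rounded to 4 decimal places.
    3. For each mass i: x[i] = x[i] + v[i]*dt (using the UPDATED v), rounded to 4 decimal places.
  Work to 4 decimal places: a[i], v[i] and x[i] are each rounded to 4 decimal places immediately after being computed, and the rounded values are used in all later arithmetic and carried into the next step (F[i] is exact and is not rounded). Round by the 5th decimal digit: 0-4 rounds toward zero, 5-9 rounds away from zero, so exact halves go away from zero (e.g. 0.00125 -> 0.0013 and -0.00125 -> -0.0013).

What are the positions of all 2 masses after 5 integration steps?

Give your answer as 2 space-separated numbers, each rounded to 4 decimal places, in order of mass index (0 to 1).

Answer: 7.2527 13.3739

Derivation:
Step 0: x=[8.0000 13.0000] v=[0.0000 0.0000]
Step 1: x=[7.9375 13.0313] v=[-0.2500 0.1250]
Step 2: x=[7.8184 13.0909] v=[-0.4766 0.2383]
Step 3: x=[7.6538 13.1732] v=[-0.6585 0.3293]
Step 4: x=[7.4591 13.2706] v=[-0.7787 0.3894]
Step 5: x=[7.2527 13.3739] v=[-0.8258 0.4130]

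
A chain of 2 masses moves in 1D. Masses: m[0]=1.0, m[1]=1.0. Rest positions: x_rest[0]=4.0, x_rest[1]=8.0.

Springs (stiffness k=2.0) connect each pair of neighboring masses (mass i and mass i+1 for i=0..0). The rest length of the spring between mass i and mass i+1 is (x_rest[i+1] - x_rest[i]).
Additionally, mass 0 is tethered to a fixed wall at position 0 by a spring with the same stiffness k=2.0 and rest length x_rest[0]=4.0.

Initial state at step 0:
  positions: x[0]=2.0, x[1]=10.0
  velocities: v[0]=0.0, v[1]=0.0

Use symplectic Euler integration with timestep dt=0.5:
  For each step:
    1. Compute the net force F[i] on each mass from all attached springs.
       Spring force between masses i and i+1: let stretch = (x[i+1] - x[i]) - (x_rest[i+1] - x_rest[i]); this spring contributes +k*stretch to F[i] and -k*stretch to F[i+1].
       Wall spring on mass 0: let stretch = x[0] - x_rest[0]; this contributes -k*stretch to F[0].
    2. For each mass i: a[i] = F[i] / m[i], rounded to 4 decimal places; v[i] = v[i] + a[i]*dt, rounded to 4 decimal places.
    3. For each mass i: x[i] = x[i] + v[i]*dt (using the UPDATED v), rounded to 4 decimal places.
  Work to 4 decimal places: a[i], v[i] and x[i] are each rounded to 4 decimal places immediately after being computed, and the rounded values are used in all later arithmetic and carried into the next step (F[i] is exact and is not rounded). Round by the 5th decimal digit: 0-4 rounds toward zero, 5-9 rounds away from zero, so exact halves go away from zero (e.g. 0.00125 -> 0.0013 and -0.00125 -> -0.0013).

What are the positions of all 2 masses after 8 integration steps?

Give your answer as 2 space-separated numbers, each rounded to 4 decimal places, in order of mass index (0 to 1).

Step 0: x=[2.0000 10.0000] v=[0.0000 0.0000]
Step 1: x=[5.0000 8.0000] v=[6.0000 -4.0000]
Step 2: x=[7.0000 6.5000] v=[4.0000 -3.0000]
Step 3: x=[5.2500 7.2500] v=[-3.5000 1.5000]
Step 4: x=[1.8750 9.0000] v=[-6.7500 3.5000]
Step 5: x=[1.1250 9.1875] v=[-1.5000 0.3750]
Step 6: x=[3.8438 7.3438] v=[5.4375 -3.6875]
Step 7: x=[6.3907 5.7501] v=[5.0937 -3.1875]
Step 8: x=[5.4219 6.4767] v=[-1.9376 1.4531]

Answer: 5.4219 6.4767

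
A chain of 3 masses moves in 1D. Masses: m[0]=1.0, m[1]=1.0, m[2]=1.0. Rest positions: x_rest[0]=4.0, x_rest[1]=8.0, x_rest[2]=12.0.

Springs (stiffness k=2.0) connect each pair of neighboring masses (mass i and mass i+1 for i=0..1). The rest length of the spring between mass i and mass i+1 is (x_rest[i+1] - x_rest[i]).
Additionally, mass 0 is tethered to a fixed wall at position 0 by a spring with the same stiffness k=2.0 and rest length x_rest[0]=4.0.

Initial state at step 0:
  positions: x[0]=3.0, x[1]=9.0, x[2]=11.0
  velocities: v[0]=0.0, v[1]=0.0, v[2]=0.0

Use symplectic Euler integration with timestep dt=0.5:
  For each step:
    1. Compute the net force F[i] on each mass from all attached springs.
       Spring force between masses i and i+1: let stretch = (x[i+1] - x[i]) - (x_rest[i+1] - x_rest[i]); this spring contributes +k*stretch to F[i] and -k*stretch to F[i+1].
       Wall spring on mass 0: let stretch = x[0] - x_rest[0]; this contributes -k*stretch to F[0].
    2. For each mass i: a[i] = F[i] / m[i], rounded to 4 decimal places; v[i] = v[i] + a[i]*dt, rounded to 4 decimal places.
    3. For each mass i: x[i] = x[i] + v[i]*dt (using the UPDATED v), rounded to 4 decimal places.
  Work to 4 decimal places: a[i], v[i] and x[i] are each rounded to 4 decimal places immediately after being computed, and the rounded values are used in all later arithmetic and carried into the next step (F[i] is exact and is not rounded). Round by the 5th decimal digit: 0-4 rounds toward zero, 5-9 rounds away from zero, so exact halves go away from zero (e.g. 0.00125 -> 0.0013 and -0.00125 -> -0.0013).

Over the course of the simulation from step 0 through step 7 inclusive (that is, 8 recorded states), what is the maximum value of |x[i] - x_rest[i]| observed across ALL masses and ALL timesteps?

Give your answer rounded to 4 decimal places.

Answer: 1.7500

Derivation:
Step 0: x=[3.0000 9.0000 11.0000] v=[0.0000 0.0000 0.0000]
Step 1: x=[4.5000 7.0000 12.0000] v=[3.0000 -4.0000 2.0000]
Step 2: x=[5.0000 6.2500 12.5000] v=[1.0000 -1.5000 1.0000]
Step 3: x=[3.6250 8.0000 11.8750] v=[-2.7500 3.5000 -1.2500]
Step 4: x=[2.6250 9.5000 11.3125] v=[-2.0000 3.0000 -1.1250]
Step 5: x=[3.7500 8.4688 11.8438] v=[2.2500 -2.0625 1.0625]
Step 6: x=[5.3594 6.7657 12.6876] v=[3.2188 -3.4063 1.6875]
Step 7: x=[4.9923 7.3204 12.5704] v=[-0.7343 1.1093 -0.2344]
Max displacement = 1.7500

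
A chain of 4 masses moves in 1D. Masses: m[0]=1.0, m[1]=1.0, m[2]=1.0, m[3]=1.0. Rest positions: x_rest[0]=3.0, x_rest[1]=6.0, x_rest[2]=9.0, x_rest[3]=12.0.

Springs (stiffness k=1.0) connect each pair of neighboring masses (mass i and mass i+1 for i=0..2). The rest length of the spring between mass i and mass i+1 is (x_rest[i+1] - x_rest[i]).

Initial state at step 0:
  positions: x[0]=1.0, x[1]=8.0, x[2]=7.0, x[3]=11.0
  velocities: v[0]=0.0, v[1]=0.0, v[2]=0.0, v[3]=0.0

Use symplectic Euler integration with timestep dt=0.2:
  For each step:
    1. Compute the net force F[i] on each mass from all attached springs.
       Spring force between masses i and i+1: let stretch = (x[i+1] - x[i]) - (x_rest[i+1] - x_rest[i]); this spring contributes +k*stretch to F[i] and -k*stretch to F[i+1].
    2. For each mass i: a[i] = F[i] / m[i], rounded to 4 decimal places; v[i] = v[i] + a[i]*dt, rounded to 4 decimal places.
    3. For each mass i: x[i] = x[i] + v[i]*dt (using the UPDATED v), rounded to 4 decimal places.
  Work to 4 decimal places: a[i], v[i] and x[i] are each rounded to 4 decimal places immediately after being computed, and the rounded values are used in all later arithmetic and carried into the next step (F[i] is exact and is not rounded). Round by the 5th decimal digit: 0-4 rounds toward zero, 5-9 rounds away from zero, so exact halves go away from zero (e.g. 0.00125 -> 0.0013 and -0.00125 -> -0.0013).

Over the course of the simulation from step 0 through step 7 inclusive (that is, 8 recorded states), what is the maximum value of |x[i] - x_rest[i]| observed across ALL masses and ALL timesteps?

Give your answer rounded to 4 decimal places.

Answer: 2.9014

Derivation:
Step 0: x=[1.0000 8.0000 7.0000 11.0000] v=[0.0000 0.0000 0.0000 0.0000]
Step 1: x=[1.1600 7.6800 7.2000 10.9600] v=[0.8000 -1.6000 1.0000 -0.2000]
Step 2: x=[1.4608 7.0800 7.5696 10.8896] v=[1.5040 -3.0000 1.8480 -0.3520]
Step 3: x=[1.8664 6.2748 8.0524 10.8064] v=[2.0278 -4.0259 2.4141 -0.4160]
Step 4: x=[2.3283 5.3644 8.5743 10.7330] v=[2.3095 -4.5521 2.6094 -0.3668]
Step 5: x=[2.7916 4.4609 9.0541 10.6933] v=[2.3167 -4.5173 2.3992 -0.1985]
Step 6: x=[3.2017 3.6744 9.4158 10.7080] v=[2.0506 -3.9325 1.8084 0.0737]
Step 7: x=[3.5107 3.0986 9.5995 10.7911] v=[1.5451 -2.8788 0.9186 0.4153]
Max displacement = 2.9014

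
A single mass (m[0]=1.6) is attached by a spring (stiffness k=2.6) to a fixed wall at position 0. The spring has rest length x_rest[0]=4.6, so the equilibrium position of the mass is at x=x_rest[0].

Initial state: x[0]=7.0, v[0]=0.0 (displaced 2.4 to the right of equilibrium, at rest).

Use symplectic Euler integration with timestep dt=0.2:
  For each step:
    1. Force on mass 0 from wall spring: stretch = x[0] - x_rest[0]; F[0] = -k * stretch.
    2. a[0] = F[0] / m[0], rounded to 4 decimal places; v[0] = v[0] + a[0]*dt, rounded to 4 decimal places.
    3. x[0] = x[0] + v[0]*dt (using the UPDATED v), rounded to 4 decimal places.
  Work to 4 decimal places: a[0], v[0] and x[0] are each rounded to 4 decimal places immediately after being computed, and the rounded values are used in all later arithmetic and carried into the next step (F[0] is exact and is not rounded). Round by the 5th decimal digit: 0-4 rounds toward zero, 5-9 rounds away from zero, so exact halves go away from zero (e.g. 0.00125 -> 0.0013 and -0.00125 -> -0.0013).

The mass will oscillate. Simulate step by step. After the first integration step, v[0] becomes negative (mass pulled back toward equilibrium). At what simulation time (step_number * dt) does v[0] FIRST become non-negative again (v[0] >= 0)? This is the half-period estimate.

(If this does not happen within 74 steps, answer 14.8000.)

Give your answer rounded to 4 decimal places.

Answer: 2.6000

Derivation:
Step 0: x=[7.0000] v=[0.0000]
Step 1: x=[6.8440] v=[-0.7800]
Step 2: x=[6.5421] v=[-1.5093]
Step 3: x=[6.1140] v=[-2.1405]
Step 4: x=[5.5875] v=[-2.6326]
Step 5: x=[4.9968] v=[-2.9535]
Step 6: x=[4.3803] v=[-3.0825]
Step 7: x=[3.7781] v=[-3.0111]
Step 8: x=[3.2293] v=[-2.7440]
Step 9: x=[2.7696] v=[-2.2985]
Step 10: x=[2.4289] v=[-1.7036]
Step 11: x=[2.2293] v=[-0.9980]
Step 12: x=[2.1838] v=[-0.2275]
Step 13: x=[2.2954] v=[0.5578]
First v>=0 after going negative at step 13, time=2.6000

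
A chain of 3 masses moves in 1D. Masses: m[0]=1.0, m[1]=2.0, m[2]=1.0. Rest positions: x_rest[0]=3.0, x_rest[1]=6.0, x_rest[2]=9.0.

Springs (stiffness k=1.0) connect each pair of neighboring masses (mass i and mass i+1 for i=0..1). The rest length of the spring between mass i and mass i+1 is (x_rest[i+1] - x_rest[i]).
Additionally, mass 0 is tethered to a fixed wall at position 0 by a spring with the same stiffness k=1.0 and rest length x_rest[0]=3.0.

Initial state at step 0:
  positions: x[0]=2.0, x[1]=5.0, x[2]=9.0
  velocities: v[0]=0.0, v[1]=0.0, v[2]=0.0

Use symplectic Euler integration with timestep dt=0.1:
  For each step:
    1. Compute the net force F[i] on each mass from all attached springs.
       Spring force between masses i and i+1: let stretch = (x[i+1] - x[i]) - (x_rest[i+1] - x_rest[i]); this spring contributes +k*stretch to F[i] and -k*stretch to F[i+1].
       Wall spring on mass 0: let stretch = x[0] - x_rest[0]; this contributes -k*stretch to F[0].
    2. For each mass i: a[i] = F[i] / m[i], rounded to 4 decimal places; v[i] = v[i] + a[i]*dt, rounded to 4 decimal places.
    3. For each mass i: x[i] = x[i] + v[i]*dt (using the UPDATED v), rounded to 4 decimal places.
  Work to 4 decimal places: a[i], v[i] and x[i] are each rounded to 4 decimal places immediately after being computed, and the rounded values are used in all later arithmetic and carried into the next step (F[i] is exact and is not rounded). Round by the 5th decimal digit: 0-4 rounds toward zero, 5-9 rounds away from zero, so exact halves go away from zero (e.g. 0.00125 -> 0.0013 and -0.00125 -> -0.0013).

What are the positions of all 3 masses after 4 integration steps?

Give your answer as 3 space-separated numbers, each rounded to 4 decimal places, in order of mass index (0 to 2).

Answer: 2.0978 5.0493 8.9023

Derivation:
Step 0: x=[2.0000 5.0000 9.0000] v=[0.0000 0.0000 0.0000]
Step 1: x=[2.0100 5.0050 8.9900] v=[0.1000 0.0500 -0.1000]
Step 2: x=[2.0299 5.0150 8.9702] v=[0.1985 0.0995 -0.1985]
Step 3: x=[2.0593 5.0298 8.9408] v=[0.2940 0.1480 -0.2940]
Step 4: x=[2.0978 5.0493 8.9023] v=[0.3851 0.1950 -0.3851]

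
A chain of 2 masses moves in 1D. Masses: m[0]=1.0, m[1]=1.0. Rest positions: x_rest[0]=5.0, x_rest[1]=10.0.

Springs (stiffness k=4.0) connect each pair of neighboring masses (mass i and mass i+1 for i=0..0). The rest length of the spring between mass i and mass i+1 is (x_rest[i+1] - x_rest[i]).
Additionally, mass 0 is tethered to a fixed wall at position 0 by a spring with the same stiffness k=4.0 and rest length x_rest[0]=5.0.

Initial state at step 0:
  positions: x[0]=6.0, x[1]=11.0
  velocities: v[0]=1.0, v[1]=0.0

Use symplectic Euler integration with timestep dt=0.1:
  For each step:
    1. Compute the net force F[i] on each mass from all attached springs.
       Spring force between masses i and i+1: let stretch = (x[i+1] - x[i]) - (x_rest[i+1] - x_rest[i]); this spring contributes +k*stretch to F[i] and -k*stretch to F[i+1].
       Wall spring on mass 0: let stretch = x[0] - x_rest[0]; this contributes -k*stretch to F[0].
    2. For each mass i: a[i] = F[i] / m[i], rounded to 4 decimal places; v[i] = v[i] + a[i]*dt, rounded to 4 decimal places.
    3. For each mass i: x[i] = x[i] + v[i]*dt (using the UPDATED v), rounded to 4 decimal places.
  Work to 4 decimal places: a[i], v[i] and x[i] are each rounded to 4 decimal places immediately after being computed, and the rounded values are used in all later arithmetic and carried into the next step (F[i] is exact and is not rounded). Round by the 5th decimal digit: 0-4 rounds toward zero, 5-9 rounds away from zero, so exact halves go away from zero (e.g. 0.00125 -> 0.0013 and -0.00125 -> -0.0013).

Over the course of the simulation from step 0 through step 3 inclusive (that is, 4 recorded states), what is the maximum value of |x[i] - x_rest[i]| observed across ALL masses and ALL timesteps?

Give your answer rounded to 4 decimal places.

Step 0: x=[6.0000 11.0000] v=[1.0000 0.0000]
Step 1: x=[6.0600 11.0000] v=[0.6000 0.0000]
Step 2: x=[6.0752 11.0024] v=[0.1520 0.0240]
Step 3: x=[6.0445 11.0077] v=[-0.3072 0.0531]
Max displacement = 1.0752

Answer: 1.0752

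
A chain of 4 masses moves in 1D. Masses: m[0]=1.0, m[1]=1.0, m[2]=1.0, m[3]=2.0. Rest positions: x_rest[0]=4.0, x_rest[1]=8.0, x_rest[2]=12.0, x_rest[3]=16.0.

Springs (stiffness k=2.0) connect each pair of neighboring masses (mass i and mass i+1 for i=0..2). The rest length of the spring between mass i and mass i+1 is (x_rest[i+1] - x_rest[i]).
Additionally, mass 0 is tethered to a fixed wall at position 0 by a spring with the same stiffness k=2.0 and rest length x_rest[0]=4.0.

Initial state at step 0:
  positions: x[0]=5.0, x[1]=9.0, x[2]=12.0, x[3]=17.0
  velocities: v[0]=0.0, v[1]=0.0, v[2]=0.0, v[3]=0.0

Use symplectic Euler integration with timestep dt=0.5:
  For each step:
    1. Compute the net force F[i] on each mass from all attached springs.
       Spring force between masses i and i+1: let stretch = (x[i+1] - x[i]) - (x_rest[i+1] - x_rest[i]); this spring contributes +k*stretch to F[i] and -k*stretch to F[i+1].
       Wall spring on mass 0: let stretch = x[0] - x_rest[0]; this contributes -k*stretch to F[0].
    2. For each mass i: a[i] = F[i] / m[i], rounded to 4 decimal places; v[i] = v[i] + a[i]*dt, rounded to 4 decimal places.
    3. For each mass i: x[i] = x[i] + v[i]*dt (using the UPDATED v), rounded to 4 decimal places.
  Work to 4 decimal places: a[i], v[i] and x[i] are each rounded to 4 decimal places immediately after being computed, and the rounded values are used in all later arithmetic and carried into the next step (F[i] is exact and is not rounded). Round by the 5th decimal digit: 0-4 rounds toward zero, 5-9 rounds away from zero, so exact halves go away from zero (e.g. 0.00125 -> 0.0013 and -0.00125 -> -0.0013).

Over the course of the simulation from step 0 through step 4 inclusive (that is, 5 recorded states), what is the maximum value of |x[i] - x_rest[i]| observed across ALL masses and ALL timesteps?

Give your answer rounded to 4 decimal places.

Step 0: x=[5.0000 9.0000 12.0000 17.0000] v=[0.0000 0.0000 0.0000 0.0000]
Step 1: x=[4.5000 8.5000 13.0000 16.7500] v=[-1.0000 -1.0000 2.0000 -0.5000]
Step 2: x=[3.7500 8.2500 13.6250 16.5625] v=[-1.5000 -0.5000 1.2500 -0.3750]
Step 3: x=[3.3750 8.4375 13.0313 16.6407] v=[-0.7500 0.3750 -1.1875 0.1563]
Step 4: x=[3.8438 8.3907 11.9454 16.8165] v=[0.9375 -0.0937 -2.1719 0.3516]
Max displacement = 1.6250

Answer: 1.6250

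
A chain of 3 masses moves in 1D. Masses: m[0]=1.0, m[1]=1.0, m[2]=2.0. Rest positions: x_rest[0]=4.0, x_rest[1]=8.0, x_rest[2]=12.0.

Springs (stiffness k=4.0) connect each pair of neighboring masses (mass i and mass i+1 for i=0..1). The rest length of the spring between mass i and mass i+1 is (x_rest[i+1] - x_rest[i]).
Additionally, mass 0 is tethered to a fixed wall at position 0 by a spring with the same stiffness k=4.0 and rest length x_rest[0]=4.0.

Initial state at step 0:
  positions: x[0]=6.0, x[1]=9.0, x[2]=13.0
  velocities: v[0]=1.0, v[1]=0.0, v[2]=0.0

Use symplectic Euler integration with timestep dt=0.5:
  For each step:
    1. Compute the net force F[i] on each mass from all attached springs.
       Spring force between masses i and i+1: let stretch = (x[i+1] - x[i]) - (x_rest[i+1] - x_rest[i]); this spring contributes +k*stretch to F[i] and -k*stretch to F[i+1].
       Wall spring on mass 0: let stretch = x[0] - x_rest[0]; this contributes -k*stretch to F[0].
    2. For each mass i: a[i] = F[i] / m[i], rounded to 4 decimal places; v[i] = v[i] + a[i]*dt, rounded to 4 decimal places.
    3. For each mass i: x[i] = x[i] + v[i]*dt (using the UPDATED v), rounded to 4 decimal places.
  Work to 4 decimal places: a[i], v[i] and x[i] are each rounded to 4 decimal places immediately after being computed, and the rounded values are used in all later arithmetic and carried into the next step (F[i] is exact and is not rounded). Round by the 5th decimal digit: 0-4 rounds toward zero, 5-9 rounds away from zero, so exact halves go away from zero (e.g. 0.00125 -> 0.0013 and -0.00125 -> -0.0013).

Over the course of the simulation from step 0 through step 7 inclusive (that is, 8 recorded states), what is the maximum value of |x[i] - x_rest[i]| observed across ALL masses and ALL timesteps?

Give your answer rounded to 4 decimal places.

Step 0: x=[6.0000 9.0000 13.0000] v=[1.0000 0.0000 0.0000]
Step 1: x=[3.5000 10.0000 13.0000] v=[-5.0000 2.0000 0.0000]
Step 2: x=[4.0000 7.5000 13.5000] v=[1.0000 -5.0000 1.0000]
Step 3: x=[4.0000 7.5000 13.0000] v=[0.0000 0.0000 -1.0000]
Step 4: x=[3.5000 9.5000 11.7500] v=[-1.0000 4.0000 -2.5000]
Step 5: x=[5.5000 7.7500 11.3750] v=[4.0000 -3.5000 -0.7500]
Step 6: x=[4.2500 7.3750 11.1875] v=[-2.5000 -0.7500 -0.3750]
Step 7: x=[1.8750 7.6875 11.0938] v=[-4.7500 0.6250 -0.1875]
Max displacement = 2.1250

Answer: 2.1250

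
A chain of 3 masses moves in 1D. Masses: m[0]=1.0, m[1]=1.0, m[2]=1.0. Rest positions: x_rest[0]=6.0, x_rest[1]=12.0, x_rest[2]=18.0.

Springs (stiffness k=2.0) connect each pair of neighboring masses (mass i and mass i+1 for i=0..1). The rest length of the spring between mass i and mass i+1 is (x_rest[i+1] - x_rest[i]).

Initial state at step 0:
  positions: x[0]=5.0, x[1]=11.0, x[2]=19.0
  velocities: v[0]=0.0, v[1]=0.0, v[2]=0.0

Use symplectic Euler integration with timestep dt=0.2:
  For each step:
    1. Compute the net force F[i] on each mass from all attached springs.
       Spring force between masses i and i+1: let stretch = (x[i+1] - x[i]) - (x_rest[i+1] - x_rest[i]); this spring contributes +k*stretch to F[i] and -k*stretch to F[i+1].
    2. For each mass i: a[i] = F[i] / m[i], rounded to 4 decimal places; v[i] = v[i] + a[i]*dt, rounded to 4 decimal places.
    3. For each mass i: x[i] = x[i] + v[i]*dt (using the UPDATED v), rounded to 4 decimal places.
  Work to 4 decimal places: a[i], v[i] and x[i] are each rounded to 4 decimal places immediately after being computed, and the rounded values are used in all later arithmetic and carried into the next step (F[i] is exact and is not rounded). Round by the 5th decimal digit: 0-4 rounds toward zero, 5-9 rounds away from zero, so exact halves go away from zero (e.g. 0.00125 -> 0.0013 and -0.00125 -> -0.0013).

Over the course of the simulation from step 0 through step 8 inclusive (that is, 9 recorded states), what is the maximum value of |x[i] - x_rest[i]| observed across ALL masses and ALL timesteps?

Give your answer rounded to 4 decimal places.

Step 0: x=[5.0000 11.0000 19.0000] v=[0.0000 0.0000 0.0000]
Step 1: x=[5.0000 11.1600 18.8400] v=[0.0000 0.8000 -0.8000]
Step 2: x=[5.0128 11.4416 18.5456] v=[0.0640 1.4080 -1.4720]
Step 3: x=[5.0599 11.7772 18.1629] v=[0.2355 1.6781 -1.9136]
Step 4: x=[5.1644 12.0863 17.7493] v=[0.5224 1.5455 -2.0679]
Step 5: x=[5.3426 12.2947 17.3627] v=[0.8912 1.0419 -1.9331]
Step 6: x=[5.5970 12.3524 17.0506] v=[1.2720 0.2883 -1.5603]
Step 7: x=[5.9118 12.2455 16.8427] v=[1.5742 -0.5346 -1.0396]
Step 8: x=[6.2533 11.9997 16.7470] v=[1.7077 -1.2292 -0.4785]
Max displacement = 1.2530

Answer: 1.2530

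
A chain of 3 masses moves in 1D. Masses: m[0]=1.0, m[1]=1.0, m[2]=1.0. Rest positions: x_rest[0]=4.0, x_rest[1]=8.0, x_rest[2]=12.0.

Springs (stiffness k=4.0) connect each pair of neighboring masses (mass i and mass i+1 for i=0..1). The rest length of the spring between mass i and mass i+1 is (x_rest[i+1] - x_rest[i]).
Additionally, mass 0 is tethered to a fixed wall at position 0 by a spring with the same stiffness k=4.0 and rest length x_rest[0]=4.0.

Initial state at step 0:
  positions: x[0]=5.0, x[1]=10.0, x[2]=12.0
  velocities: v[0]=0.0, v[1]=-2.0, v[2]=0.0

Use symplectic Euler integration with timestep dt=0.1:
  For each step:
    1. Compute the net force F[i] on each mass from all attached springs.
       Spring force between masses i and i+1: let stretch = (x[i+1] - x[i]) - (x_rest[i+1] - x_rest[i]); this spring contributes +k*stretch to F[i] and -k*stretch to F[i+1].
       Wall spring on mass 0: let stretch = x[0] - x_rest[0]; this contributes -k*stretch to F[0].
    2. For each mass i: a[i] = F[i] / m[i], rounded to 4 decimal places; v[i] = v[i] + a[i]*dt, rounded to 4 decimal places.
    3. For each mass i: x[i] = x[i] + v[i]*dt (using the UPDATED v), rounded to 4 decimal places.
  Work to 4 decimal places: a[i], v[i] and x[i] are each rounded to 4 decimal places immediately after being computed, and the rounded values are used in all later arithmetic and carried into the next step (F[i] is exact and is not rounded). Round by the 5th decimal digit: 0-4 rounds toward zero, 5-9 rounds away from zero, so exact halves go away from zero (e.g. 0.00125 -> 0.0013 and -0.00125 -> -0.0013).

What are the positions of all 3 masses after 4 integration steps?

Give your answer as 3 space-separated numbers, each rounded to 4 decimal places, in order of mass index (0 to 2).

Step 0: x=[5.0000 10.0000 12.0000] v=[0.0000 -2.0000 0.0000]
Step 1: x=[5.0000 9.6800 12.0800] v=[0.0000 -3.2000 0.8000]
Step 2: x=[4.9872 9.2688 12.2240] v=[-0.1280 -4.1120 1.4400]
Step 3: x=[4.9462 8.8045 12.4098] v=[-0.4102 -4.6426 1.8579]
Step 4: x=[4.8617 8.3301 12.6114] v=[-0.8454 -4.7438 2.0158]

Answer: 4.8617 8.3301 12.6114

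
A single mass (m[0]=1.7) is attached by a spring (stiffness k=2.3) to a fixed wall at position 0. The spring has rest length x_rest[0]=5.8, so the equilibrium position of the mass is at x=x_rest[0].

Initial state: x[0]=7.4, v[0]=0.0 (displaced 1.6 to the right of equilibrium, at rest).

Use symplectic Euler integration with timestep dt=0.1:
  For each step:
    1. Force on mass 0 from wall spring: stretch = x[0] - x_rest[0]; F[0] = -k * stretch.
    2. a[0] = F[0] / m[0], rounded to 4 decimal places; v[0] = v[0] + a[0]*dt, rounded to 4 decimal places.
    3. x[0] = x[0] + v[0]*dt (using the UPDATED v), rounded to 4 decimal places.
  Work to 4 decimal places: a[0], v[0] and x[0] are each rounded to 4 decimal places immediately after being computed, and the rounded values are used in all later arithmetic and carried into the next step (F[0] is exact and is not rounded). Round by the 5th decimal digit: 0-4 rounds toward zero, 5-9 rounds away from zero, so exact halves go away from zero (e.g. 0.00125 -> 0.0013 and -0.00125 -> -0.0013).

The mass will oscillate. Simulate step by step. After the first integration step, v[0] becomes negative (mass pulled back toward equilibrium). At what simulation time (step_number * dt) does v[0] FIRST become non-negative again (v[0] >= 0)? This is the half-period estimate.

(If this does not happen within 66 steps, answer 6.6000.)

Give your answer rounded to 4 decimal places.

Step 0: x=[7.4000] v=[0.0000]
Step 1: x=[7.3784] v=[-0.2165]
Step 2: x=[7.3354] v=[-0.4301]
Step 3: x=[7.2716] v=[-0.6378]
Step 4: x=[7.1879] v=[-0.8369]
Step 5: x=[7.0854] v=[-1.0247]
Step 6: x=[6.9655] v=[-1.1986]
Step 7: x=[6.8299] v=[-1.3563]
Step 8: x=[6.6803] v=[-1.4956]
Step 9: x=[6.5188] v=[-1.6147]
Step 10: x=[6.3476] v=[-1.7120]
Step 11: x=[6.1690] v=[-1.7861]
Step 12: x=[5.9854] v=[-1.8360]
Step 13: x=[5.7993] v=[-1.8611]
Step 14: x=[5.6132] v=[-1.8610]
Step 15: x=[5.4296] v=[-1.8357]
Step 16: x=[5.2510] v=[-1.7856]
Step 17: x=[5.0799] v=[-1.7113]
Step 18: x=[4.9185] v=[-1.6139]
Step 19: x=[4.7690] v=[-1.4946]
Step 20: x=[4.6335] v=[-1.3551]
Step 21: x=[4.5138] v=[-1.1973]
Step 22: x=[4.4115] v=[-1.0233]
Step 23: x=[4.3280] v=[-0.8354]
Step 24: x=[4.2644] v=[-0.6363]
Step 25: x=[4.2216] v=[-0.4285]
Step 26: x=[4.2001] v=[-0.2150]
Step 27: x=[4.2003] v=[0.0015]
First v>=0 after going negative at step 27, time=2.7000

Answer: 2.7000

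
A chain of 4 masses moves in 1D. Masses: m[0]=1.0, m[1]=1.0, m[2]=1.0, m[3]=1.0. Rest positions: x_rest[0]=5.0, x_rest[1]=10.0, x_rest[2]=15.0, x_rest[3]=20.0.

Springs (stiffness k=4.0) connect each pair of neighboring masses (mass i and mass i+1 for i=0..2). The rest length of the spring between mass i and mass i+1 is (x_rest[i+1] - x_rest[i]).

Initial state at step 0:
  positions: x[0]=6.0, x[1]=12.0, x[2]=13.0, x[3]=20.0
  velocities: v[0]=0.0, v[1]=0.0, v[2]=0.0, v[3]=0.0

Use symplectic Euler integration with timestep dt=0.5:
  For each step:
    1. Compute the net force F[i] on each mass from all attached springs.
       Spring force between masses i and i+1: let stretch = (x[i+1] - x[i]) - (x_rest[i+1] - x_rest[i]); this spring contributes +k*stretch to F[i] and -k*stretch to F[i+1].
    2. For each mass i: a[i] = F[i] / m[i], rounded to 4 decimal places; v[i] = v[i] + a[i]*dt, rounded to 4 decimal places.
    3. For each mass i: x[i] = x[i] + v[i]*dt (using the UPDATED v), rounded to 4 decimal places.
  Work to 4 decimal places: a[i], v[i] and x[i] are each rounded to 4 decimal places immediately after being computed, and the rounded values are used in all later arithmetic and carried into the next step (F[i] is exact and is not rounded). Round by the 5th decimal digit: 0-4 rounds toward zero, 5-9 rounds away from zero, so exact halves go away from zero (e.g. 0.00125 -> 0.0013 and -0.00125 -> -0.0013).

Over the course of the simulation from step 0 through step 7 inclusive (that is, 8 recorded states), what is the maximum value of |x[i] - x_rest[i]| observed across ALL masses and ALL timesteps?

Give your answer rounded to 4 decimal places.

Step 0: x=[6.0000 12.0000 13.0000 20.0000] v=[0.0000 0.0000 0.0000 0.0000]
Step 1: x=[7.0000 7.0000 19.0000 18.0000] v=[2.0000 -10.0000 12.0000 -4.0000]
Step 2: x=[3.0000 14.0000 12.0000 22.0000] v=[-8.0000 14.0000 -14.0000 8.0000]
Step 3: x=[5.0000 8.0000 17.0000 21.0000] v=[4.0000 -12.0000 10.0000 -2.0000]
Step 4: x=[5.0000 8.0000 17.0000 21.0000] v=[0.0000 0.0000 0.0000 0.0000]
Step 5: x=[3.0000 14.0000 12.0000 22.0000] v=[-4.0000 12.0000 -10.0000 2.0000]
Step 6: x=[7.0000 7.0000 19.0000 18.0000] v=[8.0000 -14.0000 14.0000 -8.0000]
Step 7: x=[6.0000 12.0000 13.0000 20.0000] v=[-2.0000 10.0000 -12.0000 4.0000]
Max displacement = 4.0000

Answer: 4.0000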